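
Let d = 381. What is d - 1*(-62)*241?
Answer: 15323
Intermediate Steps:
d - 1*(-62)*241 = 381 - 1*(-62)*241 = 381 + 62*241 = 381 + 14942 = 15323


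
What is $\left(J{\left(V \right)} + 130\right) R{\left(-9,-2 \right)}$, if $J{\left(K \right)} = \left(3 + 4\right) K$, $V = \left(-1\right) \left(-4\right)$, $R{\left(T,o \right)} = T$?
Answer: $-1422$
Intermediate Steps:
$V = 4$
$J{\left(K \right)} = 7 K$
$\left(J{\left(V \right)} + 130\right) R{\left(-9,-2 \right)} = \left(7 \cdot 4 + 130\right) \left(-9\right) = \left(28 + 130\right) \left(-9\right) = 158 \left(-9\right) = -1422$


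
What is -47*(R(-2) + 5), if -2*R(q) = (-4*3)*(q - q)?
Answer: -235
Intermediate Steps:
R(q) = 0 (R(q) = -(-4*3)*(q - q)/2 = -(-6)*0 = -1/2*0 = 0)
-47*(R(-2) + 5) = -47*(0 + 5) = -47*5 = -235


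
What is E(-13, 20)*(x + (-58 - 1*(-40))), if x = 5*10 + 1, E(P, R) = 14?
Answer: 462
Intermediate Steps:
x = 51 (x = 50 + 1 = 51)
E(-13, 20)*(x + (-58 - 1*(-40))) = 14*(51 + (-58 - 1*(-40))) = 14*(51 + (-58 + 40)) = 14*(51 - 18) = 14*33 = 462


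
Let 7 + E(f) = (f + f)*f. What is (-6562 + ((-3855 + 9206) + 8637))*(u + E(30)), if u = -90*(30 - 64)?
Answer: 36038378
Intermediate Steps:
u = 3060 (u = -90*(-34) = 3060)
E(f) = -7 + 2*f² (E(f) = -7 + (f + f)*f = -7 + (2*f)*f = -7 + 2*f²)
(-6562 + ((-3855 + 9206) + 8637))*(u + E(30)) = (-6562 + ((-3855 + 9206) + 8637))*(3060 + (-7 + 2*30²)) = (-6562 + (5351 + 8637))*(3060 + (-7 + 2*900)) = (-6562 + 13988)*(3060 + (-7 + 1800)) = 7426*(3060 + 1793) = 7426*4853 = 36038378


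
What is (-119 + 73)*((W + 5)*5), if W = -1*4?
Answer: -230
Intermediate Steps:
W = -4
(-119 + 73)*((W + 5)*5) = (-119 + 73)*((-4 + 5)*5) = -46*5 = -230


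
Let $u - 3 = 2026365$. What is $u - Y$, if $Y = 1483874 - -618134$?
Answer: $-75640$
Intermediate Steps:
$Y = 2102008$ ($Y = 1483874 + 618134 = 2102008$)
$u = 2026368$ ($u = 3 + 2026365 = 2026368$)
$u - Y = 2026368 - 2102008 = -75640$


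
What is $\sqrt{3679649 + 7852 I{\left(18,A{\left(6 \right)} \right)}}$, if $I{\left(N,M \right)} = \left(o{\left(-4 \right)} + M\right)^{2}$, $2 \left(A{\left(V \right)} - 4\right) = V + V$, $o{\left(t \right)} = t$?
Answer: $\sqrt{3962321} \approx 1990.6$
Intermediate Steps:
$A{\left(V \right)} = 4 + V$ ($A{\left(V \right)} = 4 + \frac{V + V}{2} = 4 + \frac{2 V}{2} = 4 + V$)
$I{\left(N,M \right)} = \left(-4 + M\right)^{2}$
$\sqrt{3679649 + 7852 I{\left(18,A{\left(6 \right)} \right)}} = \sqrt{3679649 + 7852 \left(-4 + \left(4 + 6\right)\right)^{2}} = \sqrt{3679649 + 7852 \left(-4 + 10\right)^{2}} = \sqrt{3679649 + 7852 \cdot 6^{2}} = \sqrt{3679649 + 7852 \cdot 36} = \sqrt{3679649 + 282672} = \sqrt{3962321}$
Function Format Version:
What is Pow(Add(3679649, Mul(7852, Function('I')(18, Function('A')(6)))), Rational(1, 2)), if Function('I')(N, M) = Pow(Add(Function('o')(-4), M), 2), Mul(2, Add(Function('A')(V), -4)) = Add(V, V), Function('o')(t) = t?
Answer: Pow(3962321, Rational(1, 2)) ≈ 1990.6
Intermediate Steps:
Function('A')(V) = Add(4, V) (Function('A')(V) = Add(4, Mul(Rational(1, 2), Add(V, V))) = Add(4, Mul(Rational(1, 2), Mul(2, V))) = Add(4, V))
Function('I')(N, M) = Pow(Add(-4, M), 2)
Pow(Add(3679649, Mul(7852, Function('I')(18, Function('A')(6)))), Rational(1, 2)) = Pow(Add(3679649, Mul(7852, Pow(Add(-4, Add(4, 6)), 2))), Rational(1, 2)) = Pow(Add(3679649, Mul(7852, Pow(Add(-4, 10), 2))), Rational(1, 2)) = Pow(Add(3679649, Mul(7852, Pow(6, 2))), Rational(1, 2)) = Pow(Add(3679649, Mul(7852, 36)), Rational(1, 2)) = Pow(Add(3679649, 282672), Rational(1, 2)) = Pow(3962321, Rational(1, 2))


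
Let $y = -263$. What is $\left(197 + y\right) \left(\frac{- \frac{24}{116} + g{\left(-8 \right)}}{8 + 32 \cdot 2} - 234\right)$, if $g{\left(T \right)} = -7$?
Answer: $\frac{5376811}{348} \approx 15451.0$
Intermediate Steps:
$\left(197 + y\right) \left(\frac{- \frac{24}{116} + g{\left(-8 \right)}}{8 + 32 \cdot 2} - 234\right) = \left(197 - 263\right) \left(\frac{- \frac{24}{116} - 7}{8 + 32 \cdot 2} - 234\right) = - 66 \left(\frac{\left(-24\right) \frac{1}{116} - 7}{8 + 64} - 234\right) = - 66 \left(\frac{- \frac{6}{29} - 7}{72} - 234\right) = - 66 \left(\left(- \frac{209}{29}\right) \frac{1}{72} - 234\right) = - 66 \left(- \frac{209}{2088} - 234\right) = \left(-66\right) \left(- \frac{488801}{2088}\right) = \frac{5376811}{348}$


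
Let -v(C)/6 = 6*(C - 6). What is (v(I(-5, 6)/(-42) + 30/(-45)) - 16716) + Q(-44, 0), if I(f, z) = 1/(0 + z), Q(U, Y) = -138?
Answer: -116297/7 ≈ -16614.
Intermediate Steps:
I(f, z) = 1/z
v(C) = 216 - 36*C (v(C) = -36*(C - 6) = -36*(-6 + C) = -6*(-36 + 6*C) = 216 - 36*C)
(v(I(-5, 6)/(-42) + 30/(-45)) - 16716) + Q(-44, 0) = ((216 - 36*(1/(6*(-42)) + 30/(-45))) - 16716) - 138 = ((216 - 36*((1/6)*(-1/42) + 30*(-1/45))) - 16716) - 138 = ((216 - 36*(-1/252 - 2/3)) - 16716) - 138 = ((216 - 36*(-169/252)) - 16716) - 138 = ((216 + 169/7) - 16716) - 138 = (1681/7 - 16716) - 138 = -115331/7 - 138 = -116297/7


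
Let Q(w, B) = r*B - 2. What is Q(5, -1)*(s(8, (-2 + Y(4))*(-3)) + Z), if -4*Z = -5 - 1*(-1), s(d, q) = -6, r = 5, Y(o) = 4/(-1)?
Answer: 35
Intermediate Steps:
Y(o) = -4 (Y(o) = 4*(-1) = -4)
Z = 1 (Z = -(-5 - 1*(-1))/4 = -(-5 + 1)/4 = -¼*(-4) = 1)
Q(w, B) = -2 + 5*B (Q(w, B) = 5*B - 2 = -2 + 5*B)
Q(5, -1)*(s(8, (-2 + Y(4))*(-3)) + Z) = (-2 + 5*(-1))*(-6 + 1) = (-2 - 5)*(-5) = -7*(-5) = 35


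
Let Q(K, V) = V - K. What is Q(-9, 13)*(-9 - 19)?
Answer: -616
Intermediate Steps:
Q(-9, 13)*(-9 - 19) = (13 - 1*(-9))*(-9 - 19) = (13 + 9)*(-28) = 22*(-28) = -616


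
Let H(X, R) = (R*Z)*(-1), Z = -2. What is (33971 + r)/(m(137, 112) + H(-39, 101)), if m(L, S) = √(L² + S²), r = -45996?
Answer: -2429050/9491 + 12025*√31313/9491 ≈ -31.732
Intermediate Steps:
H(X, R) = 2*R (H(X, R) = (R*(-2))*(-1) = -2*R*(-1) = 2*R)
(33971 + r)/(m(137, 112) + H(-39, 101)) = (33971 - 45996)/(√(137² + 112²) + 2*101) = -12025/(√(18769 + 12544) + 202) = -12025/(√31313 + 202) = -12025/(202 + √31313)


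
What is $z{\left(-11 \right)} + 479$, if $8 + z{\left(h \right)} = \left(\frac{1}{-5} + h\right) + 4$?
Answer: $\frac{2319}{5} \approx 463.8$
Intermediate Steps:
$z{\left(h \right)} = - \frac{21}{5} + h$ ($z{\left(h \right)} = -8 + \left(\left(\frac{1}{-5} + h\right) + 4\right) = -8 + \left(\left(- \frac{1}{5} + h\right) + 4\right) = -8 + \left(\frac{19}{5} + h\right) = - \frac{21}{5} + h$)
$z{\left(-11 \right)} + 479 = \left(- \frac{21}{5} - 11\right) + 479 = - \frac{76}{5} + 479 = \frac{2319}{5}$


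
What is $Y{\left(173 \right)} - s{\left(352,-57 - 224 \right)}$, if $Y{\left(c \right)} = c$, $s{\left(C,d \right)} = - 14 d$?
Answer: $-3761$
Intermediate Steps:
$Y{\left(173 \right)} - s{\left(352,-57 - 224 \right)} = 173 - - 14 \left(-57 - 224\right) = 173 - \left(-14\right) \left(-281\right) = 173 - 3934 = -3761$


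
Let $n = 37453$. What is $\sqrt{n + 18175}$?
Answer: $2 \sqrt{13907} \approx 235.86$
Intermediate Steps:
$\sqrt{n + 18175} = \sqrt{37453 + 18175} = \sqrt{55628} = 2 \sqrt{13907}$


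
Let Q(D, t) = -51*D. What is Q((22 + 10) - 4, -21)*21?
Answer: -29988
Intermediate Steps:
Q((22 + 10) - 4, -21)*21 = -51*((22 + 10) - 4)*21 = -51*(32 - 4)*21 = -51*28*21 = -1428*21 = -29988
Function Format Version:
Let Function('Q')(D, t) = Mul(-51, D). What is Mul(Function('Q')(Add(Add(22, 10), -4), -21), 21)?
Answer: -29988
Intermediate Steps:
Mul(Function('Q')(Add(Add(22, 10), -4), -21), 21) = Mul(Mul(-51, Add(Add(22, 10), -4)), 21) = Mul(Mul(-51, Add(32, -4)), 21) = Mul(Mul(-51, 28), 21) = Mul(-1428, 21) = -29988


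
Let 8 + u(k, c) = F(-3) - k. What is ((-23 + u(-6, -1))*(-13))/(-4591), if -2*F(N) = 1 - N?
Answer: -351/4591 ≈ -0.076454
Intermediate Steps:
F(N) = -½ + N/2 (F(N) = -(1 - N)/2 = -½ + N/2)
u(k, c) = -10 - k (u(k, c) = -8 + ((-½ + (½)*(-3)) - k) = -8 + ((-½ - 3/2) - k) = -8 + (-2 - k) = -10 - k)
((-23 + u(-6, -1))*(-13))/(-4591) = ((-23 + (-10 - 1*(-6)))*(-13))/(-4591) = ((-23 + (-10 + 6))*(-13))*(-1/4591) = ((-23 - 4)*(-13))*(-1/4591) = -27*(-13)*(-1/4591) = 351*(-1/4591) = -351/4591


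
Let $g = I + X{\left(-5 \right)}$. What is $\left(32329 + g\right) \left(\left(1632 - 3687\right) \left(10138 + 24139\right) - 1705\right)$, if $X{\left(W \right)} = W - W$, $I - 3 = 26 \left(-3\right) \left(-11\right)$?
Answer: $-2337934798600$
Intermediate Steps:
$I = 861$ ($I = 3 + 26 \left(-3\right) \left(-11\right) = 3 - -858 = 3 + 858 = 861$)
$X{\left(W \right)} = 0$
$g = 861$ ($g = 861 + 0 = 861$)
$\left(32329 + g\right) \left(\left(1632 - 3687\right) \left(10138 + 24139\right) - 1705\right) = \left(32329 + 861\right) \left(\left(1632 - 3687\right) \left(10138 + 24139\right) - 1705\right) = 33190 \left(\left(-2055\right) 34277 - 1705\right) = 33190 \left(-70439235 - 1705\right) = 33190 \left(-70440940\right) = -2337934798600$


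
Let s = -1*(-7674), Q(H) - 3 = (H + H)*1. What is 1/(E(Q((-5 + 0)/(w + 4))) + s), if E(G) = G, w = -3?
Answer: 1/7667 ≈ 0.00013043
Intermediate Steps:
Q(H) = 3 + 2*H (Q(H) = 3 + (H + H)*1 = 3 + (2*H)*1 = 3 + 2*H)
s = 7674
1/(E(Q((-5 + 0)/(w + 4))) + s) = 1/((3 + 2*((-5 + 0)/(-3 + 4))) + 7674) = 1/((3 + 2*(-5/1)) + 7674) = 1/((3 + 2*(-5*1)) + 7674) = 1/((3 + 2*(-5)) + 7674) = 1/((3 - 10) + 7674) = 1/(-7 + 7674) = 1/7667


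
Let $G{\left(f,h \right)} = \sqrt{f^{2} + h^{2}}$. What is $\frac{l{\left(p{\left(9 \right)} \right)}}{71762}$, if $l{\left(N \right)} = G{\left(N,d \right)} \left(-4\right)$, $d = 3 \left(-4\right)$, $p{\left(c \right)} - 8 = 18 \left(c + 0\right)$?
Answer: $- \frac{4 \sqrt{7261}}{35881} \approx -0.0094993$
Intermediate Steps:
$p{\left(c \right)} = 8 + 18 c$ ($p{\left(c \right)} = 8 + 18 \left(c + 0\right) = 8 + 18 c$)
$d = -12$
$l{\left(N \right)} = - 4 \sqrt{144 + N^{2}}$ ($l{\left(N \right)} = \sqrt{N^{2} + \left(-12\right)^{2}} \left(-4\right) = \sqrt{N^{2} + 144} \left(-4\right) = \sqrt{144 + N^{2}} \left(-4\right) = - 4 \sqrt{144 + N^{2}}$)
$\frac{l{\left(p{\left(9 \right)} \right)}}{71762} = \frac{\left(-4\right) \sqrt{144 + \left(8 + 18 \cdot 9\right)^{2}}}{71762} = - 4 \sqrt{144 + \left(8 + 162\right)^{2}} \cdot \frac{1}{71762} = - 4 \sqrt{144 + 170^{2}} \cdot \frac{1}{71762} = - 4 \sqrt{144 + 28900} \cdot \frac{1}{71762} = - 4 \sqrt{29044} \cdot \frac{1}{71762} = - 4 \cdot 2 \sqrt{7261} \cdot \frac{1}{71762} = - 8 \sqrt{7261} \cdot \frac{1}{71762} = - \frac{4 \sqrt{7261}}{35881}$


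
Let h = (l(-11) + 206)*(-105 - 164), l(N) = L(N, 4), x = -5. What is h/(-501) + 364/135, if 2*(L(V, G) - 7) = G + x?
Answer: 5266201/45090 ≈ 116.79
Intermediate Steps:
L(V, G) = 9/2 + G/2 (L(V, G) = 7 + (G - 5)/2 = 7 + (-5 + G)/2 = 7 + (-5/2 + G/2) = 9/2 + G/2)
l(N) = 13/2 (l(N) = 9/2 + (½)*4 = 9/2 + 2 = 13/2)
h = -114325/2 (h = (13/2 + 206)*(-105 - 164) = (425/2)*(-269) = -114325/2 ≈ -57163.)
h/(-501) + 364/135 = -114325/2/(-501) + 364/135 = -114325/2*(-1/501) + 364*(1/135) = 114325/1002 + 364/135 = 5266201/45090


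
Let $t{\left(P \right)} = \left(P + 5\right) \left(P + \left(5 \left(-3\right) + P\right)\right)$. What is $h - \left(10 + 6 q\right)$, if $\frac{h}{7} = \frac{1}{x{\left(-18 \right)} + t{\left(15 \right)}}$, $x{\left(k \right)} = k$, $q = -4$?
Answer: $\frac{3955}{282} \approx 14.025$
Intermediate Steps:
$t{\left(P \right)} = \left(-15 + 2 P\right) \left(5 + P\right)$ ($t{\left(P \right)} = \left(5 + P\right) \left(P + \left(-15 + P\right)\right) = \left(5 + P\right) \left(-15 + 2 P\right) = \left(-15 + 2 P\right) \left(5 + P\right)$)
$h = \frac{7}{282}$ ($h = \frac{7}{-18 - \left(150 - 450\right)} = \frac{7}{-18 - -300} = \frac{7}{-18 + 300} = \frac{7}{282} \approx 0.024823$)
$h - \left(10 + 6 q\right) = \frac{7}{282} - \left(10 + 6 \left(-4\right)\right) = \frac{7}{282} - \left(10 - 24\right) = \frac{7}{282} - -14 = \frac{7}{282} + 14 = \frac{3955}{282}$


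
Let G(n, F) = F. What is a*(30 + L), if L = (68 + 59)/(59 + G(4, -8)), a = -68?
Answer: -6628/3 ≈ -2209.3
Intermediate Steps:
L = 127/51 (L = (68 + 59)/(59 - 8) = 127/51 ≈ 2.4902)
a*(30 + L) = -68*(30 + 127/51) = -68*1657/51 = -6628/3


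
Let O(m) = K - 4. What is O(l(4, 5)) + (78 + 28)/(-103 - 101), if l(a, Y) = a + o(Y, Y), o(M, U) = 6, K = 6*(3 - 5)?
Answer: -1685/102 ≈ -16.520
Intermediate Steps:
K = -12 (K = 6*(-2) = -12)
l(a, Y) = 6 + a (l(a, Y) = a + 6 = 6 + a)
O(m) = -16 (O(m) = -12 - 4 = -16)
O(l(4, 5)) + (78 + 28)/(-103 - 101) = -16 + (78 + 28)/(-103 - 101) = -16 + 106/(-204) = -16 + 106*(-1/204) = -16 - 53/102 = -1685/102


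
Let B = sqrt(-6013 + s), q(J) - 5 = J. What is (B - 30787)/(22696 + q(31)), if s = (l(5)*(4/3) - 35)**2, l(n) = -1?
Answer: -30787/22732 + I*sqrt(10559)/34098 ≈ -1.3543 + 0.0030136*I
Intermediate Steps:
q(J) = 5 + J
s = 11881/9 (s = (-4/3 - 35)**2 = (-109/3)**2 = 11881/9 ≈ 1320.1)
B = 2*I*sqrt(10559)/3 (B = sqrt(-6013 + 11881/9) = sqrt(-42236/9) = 2*I*sqrt(10559)/3 ≈ 68.505*I)
(B - 30787)/(22696 + q(31)) = (2*I*sqrt(10559)/3 - 30787)/(22696 + (5 + 31)) = (-30787 + 2*I*sqrt(10559)/3)/(22696 + 36) = (-30787 + 2*I*sqrt(10559)/3)/22732 = (-30787 + 2*I*sqrt(10559)/3)*(1/22732) = -30787/22732 + I*sqrt(10559)/34098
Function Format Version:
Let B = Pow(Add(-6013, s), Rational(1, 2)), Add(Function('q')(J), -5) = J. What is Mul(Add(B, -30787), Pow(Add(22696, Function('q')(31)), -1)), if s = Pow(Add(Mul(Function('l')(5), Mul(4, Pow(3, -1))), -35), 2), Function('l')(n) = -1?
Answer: Add(Rational(-30787, 22732), Mul(Rational(1, 34098), I, Pow(10559, Rational(1, 2)))) ≈ Add(-1.3543, Mul(0.0030136, I))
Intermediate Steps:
Function('q')(J) = Add(5, J)
s = Rational(11881, 9) (s = Pow(Add(Mul(-1, Mul(4, Pow(3, -1))), -35), 2) = Pow(Add(Mul(-1, Mul(4, Rational(1, 3))), -35), 2) = Pow(Add(Mul(-1, Rational(4, 3)), -35), 2) = Pow(Add(Rational(-4, 3), -35), 2) = Pow(Rational(-109, 3), 2) = Rational(11881, 9) ≈ 1320.1)
B = Mul(Rational(2, 3), I, Pow(10559, Rational(1, 2))) (B = Pow(Add(-6013, Rational(11881, 9)), Rational(1, 2)) = Pow(Rational(-42236, 9), Rational(1, 2)) = Mul(Rational(2, 3), I, Pow(10559, Rational(1, 2))) ≈ Mul(68.505, I))
Mul(Add(B, -30787), Pow(Add(22696, Function('q')(31)), -1)) = Mul(Add(Mul(Rational(2, 3), I, Pow(10559, Rational(1, 2))), -30787), Pow(Add(22696, Add(5, 31)), -1)) = Mul(Add(-30787, Mul(Rational(2, 3), I, Pow(10559, Rational(1, 2)))), Pow(Add(22696, 36), -1)) = Mul(Add(-30787, Mul(Rational(2, 3), I, Pow(10559, Rational(1, 2)))), Pow(22732, -1)) = Mul(Add(-30787, Mul(Rational(2, 3), I, Pow(10559, Rational(1, 2)))), Rational(1, 22732)) = Add(Rational(-30787, 22732), Mul(Rational(1, 34098), I, Pow(10559, Rational(1, 2))))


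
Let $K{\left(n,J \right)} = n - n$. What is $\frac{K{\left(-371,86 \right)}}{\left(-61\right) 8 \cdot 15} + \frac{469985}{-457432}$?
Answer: $- \frac{469985}{457432} \approx -1.0274$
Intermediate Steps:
$K{\left(n,J \right)} = 0$
$\frac{K{\left(-371,86 \right)}}{\left(-61\right) 8 \cdot 15} + \frac{469985}{-457432} = \frac{0}{\left(-61\right) 8 \cdot 15} + \frac{469985}{-457432} = \frac{0}{\left(-488\right) 15} + 469985 \left(- \frac{1}{457432}\right) = \frac{0}{-7320} - \frac{469985}{457432} = 0 \left(- \frac{1}{7320}\right) - \frac{469985}{457432} = 0 - \frac{469985}{457432} = - \frac{469985}{457432}$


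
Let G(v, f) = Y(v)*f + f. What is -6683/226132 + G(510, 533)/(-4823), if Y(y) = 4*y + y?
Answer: -23653851405/83894972 ≈ -281.95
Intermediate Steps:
Y(y) = 5*y
G(v, f) = f + 5*f*v (G(v, f) = (5*v)*f + f = 5*f*v + f = f + 5*f*v)
-6683/226132 + G(510, 533)/(-4823) = -6683/226132 + (533*(1 + 5*510))/(-4823) = -6683*1/226132 + (533*(1 + 2550))*(-1/4823) = -6683/226132 + (533*2551)*(-1/4823) = -6683/226132 + 1359683*(-1/4823) = -6683/226132 - 104591/371 = -23653851405/83894972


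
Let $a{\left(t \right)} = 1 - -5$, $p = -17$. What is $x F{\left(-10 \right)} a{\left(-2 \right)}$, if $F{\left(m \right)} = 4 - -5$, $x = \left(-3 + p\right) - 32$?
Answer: $-2808$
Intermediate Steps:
$a{\left(t \right)} = 6$ ($a{\left(t \right)} = 1 + 5 = 6$)
$x = -52$ ($x = \left(-3 - 17\right) - 32 = -20 - 32 = -52$)
$F{\left(m \right)} = 9$ ($F{\left(m \right)} = 4 + 5 = 9$)
$x F{\left(-10 \right)} a{\left(-2 \right)} = \left(-52\right) 9 \cdot 6 = \left(-468\right) 6 = -2808$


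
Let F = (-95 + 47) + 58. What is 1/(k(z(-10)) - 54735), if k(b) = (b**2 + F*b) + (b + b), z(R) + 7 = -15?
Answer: -1/54515 ≈ -1.8344e-5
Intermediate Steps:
z(R) = -22 (z(R) = -7 - 15 = -22)
F = 10 (F = -48 + 58 = 10)
k(b) = b**2 + 12*b (k(b) = (b**2 + 10*b) + (b + b) = (b**2 + 10*b) + 2*b = b**2 + 12*b)
1/(k(z(-10)) - 54735) = 1/(-22*(12 - 22) - 54735) = 1/(-22*(-10) - 54735) = 1/(220 - 54735) = 1/(-54515) = -1/54515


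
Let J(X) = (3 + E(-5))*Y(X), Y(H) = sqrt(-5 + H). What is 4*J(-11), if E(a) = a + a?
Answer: -112*I ≈ -112.0*I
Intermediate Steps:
E(a) = 2*a
J(X) = -7*sqrt(-5 + X) (J(X) = (3 + 2*(-5))*sqrt(-5 + X) = (3 - 10)*sqrt(-5 + X) = -7*sqrt(-5 + X))
4*J(-11) = 4*(-7*sqrt(-5 - 11)) = 4*(-28*I) = -112*I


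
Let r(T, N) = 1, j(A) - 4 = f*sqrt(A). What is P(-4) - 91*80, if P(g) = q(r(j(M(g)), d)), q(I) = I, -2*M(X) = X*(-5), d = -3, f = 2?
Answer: -7279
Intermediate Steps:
M(X) = 5*X/2 (M(X) = -X*(-5)/2 = -(-5)*X/2 = 5*X/2)
j(A) = 4 + 2*sqrt(A)
P(g) = 1
P(-4) - 91*80 = 1 - 91*80 = 1 - 7280 = -7279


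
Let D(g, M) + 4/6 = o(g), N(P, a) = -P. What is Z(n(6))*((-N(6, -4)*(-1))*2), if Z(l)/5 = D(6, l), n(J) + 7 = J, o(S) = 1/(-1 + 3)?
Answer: 10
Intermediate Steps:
o(S) = 1/2
n(J) = -7 + J
D(g, M) = -1/6 (D(g, M) = -2/3 + 1/2 = -1/6)
Z(l) = -5/6 (Z(l) = 5*(-1/6) = -5/6)
Z(n(6))*((-N(6, -4)*(-1))*2) = -5*-(-1)*6*(-1)*2/6 = -5*-1*(-6)*(-1)*2/6 = -5*6*(-1)*2/6 = -(-5)*2 = -5/6*(-12) = 10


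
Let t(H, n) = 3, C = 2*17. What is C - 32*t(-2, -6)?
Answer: -62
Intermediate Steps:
C = 34
C - 32*t(-2, -6) = 34 - 32*3 = 34 - 96 = -62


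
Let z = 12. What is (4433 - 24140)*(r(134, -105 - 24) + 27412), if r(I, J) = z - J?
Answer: -542986971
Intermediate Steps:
r(I, J) = 12 - J
(4433 - 24140)*(r(134, -105 - 24) + 27412) = (4433 - 24140)*((12 - (-105 - 24)) + 27412) = -19707*((12 - 1*(-129)) + 27412) = -19707*((12 + 129) + 27412) = -19707*(141 + 27412) = -19707*27553 = -542986971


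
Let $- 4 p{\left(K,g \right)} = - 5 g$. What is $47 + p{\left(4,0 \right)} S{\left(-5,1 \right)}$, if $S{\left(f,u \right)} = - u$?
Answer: $47$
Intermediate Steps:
$p{\left(K,g \right)} = \frac{5 g}{4}$ ($p{\left(K,g \right)} = - \frac{\left(-5\right) g}{4} = \frac{5 g}{4}$)
$47 + p{\left(4,0 \right)} S{\left(-5,1 \right)} = 47 + \frac{5}{4} \cdot 0 \left(\left(-1\right) 1\right) = 47 + 0 \left(-1\right) = 47 + 0 = 47$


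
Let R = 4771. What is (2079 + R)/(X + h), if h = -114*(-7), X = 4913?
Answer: 6850/5711 ≈ 1.1994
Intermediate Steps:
h = 798
(2079 + R)/(X + h) = (2079 + 4771)/(4913 + 798) = 6850/5711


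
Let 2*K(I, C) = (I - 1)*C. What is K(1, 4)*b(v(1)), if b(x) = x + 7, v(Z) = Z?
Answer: 0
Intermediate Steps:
K(I, C) = C*(-1 + I)/2 (K(I, C) = ((I - 1)*C)/2 = ((-1 + I)*C)/2 = (C*(-1 + I))/2 = C*(-1 + I)/2)
b(x) = 7 + x
K(1, 4)*b(v(1)) = ((½)*4*(-1 + 1))*(7 + 1) = ((½)*4*0)*8 = 0*8 = 0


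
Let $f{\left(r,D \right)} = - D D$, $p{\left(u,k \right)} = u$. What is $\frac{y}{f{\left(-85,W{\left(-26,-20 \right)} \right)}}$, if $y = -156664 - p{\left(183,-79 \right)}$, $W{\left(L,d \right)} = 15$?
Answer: $\frac{156847}{225} \approx 697.1$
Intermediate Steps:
$f{\left(r,D \right)} = - D^{2}$
$y = -156847$ ($y = -156664 - 183 = -156847$)
$\frac{y}{f{\left(-85,W{\left(-26,-20 \right)} \right)}} = - \frac{156847}{\left(-1\right) 15^{2}} = - \frac{156847}{\left(-1\right) 225} = - \frac{156847}{-225} = \left(-156847\right) \left(- \frac{1}{225}\right) = \frac{156847}{225}$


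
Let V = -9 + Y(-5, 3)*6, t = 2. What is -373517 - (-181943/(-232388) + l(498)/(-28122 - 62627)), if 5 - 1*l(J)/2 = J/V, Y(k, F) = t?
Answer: -7877108610192647/21088978612 ≈ -3.7352e+5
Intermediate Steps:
Y(k, F) = 2
V = 3 (V = -9 + 2*6 = -9 + 12 = 3)
l(J) = 10 - 2*J/3
-373517 - (-181943/(-232388) + l(498)/(-28122 - 62627)) = -373517 - (-181943/(-232388) + (10 - ⅔*498)/(-28122 - 62627)) = -373517 - (-181943*(-1/232388) + (10 - 332)/(-90749)) = -373517 - (181943/232388 - 322*(-1/90749)) = -373517 - (181943/232388 + 322/90749) = -373517 - 1*16585974243/21088978612 = -373517 - 16585974243/21088978612 = -7877108610192647/21088978612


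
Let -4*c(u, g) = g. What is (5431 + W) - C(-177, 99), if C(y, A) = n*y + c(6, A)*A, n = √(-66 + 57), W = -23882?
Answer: -64003/4 + 531*I ≈ -16001.0 + 531.0*I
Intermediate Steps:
c(u, g) = -g/4
n = 3*I (n = √(-9) = 3*I ≈ 3.0*I)
C(y, A) = -A²/4 + 3*I*y (C(y, A) = (3*I)*y + (-A/4)*A = 3*I*y - A²/4 = -A²/4 + 3*I*y)
(5431 + W) - C(-177, 99) = (5431 - 23882) - (-¼*99² + 3*I*(-177)) = -18451 - (-¼*9801 - 531*I) = -18451 - (-9801/4 - 531*I) = -18451 + (9801/4 + 531*I) = -64003/4 + 531*I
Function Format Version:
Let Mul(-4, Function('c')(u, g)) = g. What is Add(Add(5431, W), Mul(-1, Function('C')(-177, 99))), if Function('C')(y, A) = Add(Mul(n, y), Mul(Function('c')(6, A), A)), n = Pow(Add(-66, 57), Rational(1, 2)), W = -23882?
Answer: Add(Rational(-64003, 4), Mul(531, I)) ≈ Add(-16001., Mul(531.00, I))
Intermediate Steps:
Function('c')(u, g) = Mul(Rational(-1, 4), g)
n = Mul(3, I) (n = Pow(-9, Rational(1, 2)) = Mul(3, I) ≈ Mul(3.0000, I))
Function('C')(y, A) = Add(Mul(Rational(-1, 4), Pow(A, 2)), Mul(3, I, y)) (Function('C')(y, A) = Add(Mul(Mul(3, I), y), Mul(Mul(Rational(-1, 4), A), A)) = Add(Mul(3, I, y), Mul(Rational(-1, 4), Pow(A, 2))) = Add(Mul(Rational(-1, 4), Pow(A, 2)), Mul(3, I, y)))
Add(Add(5431, W), Mul(-1, Function('C')(-177, 99))) = Add(Add(5431, -23882), Mul(-1, Add(Mul(Rational(-1, 4), Pow(99, 2)), Mul(3, I, -177)))) = Add(-18451, Mul(-1, Add(Mul(Rational(-1, 4), 9801), Mul(-531, I)))) = Add(-18451, Mul(-1, Add(Rational(-9801, 4), Mul(-531, I)))) = Add(-18451, Add(Rational(9801, 4), Mul(531, I))) = Add(Rational(-64003, 4), Mul(531, I))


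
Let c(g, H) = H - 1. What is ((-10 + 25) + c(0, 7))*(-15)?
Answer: -315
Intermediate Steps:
c(g, H) = -1 + H
((-10 + 25) + c(0, 7))*(-15) = ((-10 + 25) + (-1 + 7))*(-15) = (15 + 6)*(-15) = 21*(-15) = -315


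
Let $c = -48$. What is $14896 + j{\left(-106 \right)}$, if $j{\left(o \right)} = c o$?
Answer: $19984$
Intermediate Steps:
$j{\left(o \right)} = - 48 o$
$14896 + j{\left(-106 \right)} = 14896 - -5088 = 14896 + 5088 = 19984$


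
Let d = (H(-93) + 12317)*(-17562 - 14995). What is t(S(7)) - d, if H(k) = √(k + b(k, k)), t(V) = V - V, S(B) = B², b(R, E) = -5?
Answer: 401004569 + 227899*I*√2 ≈ 4.01e+8 + 3.223e+5*I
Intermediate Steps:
t(V) = 0
H(k) = √(-5 + k) (H(k) = √(k - 5) = √(-5 + k))
d = -401004569 - 227899*I*√2 (d = (√(-5 - 93) + 12317)*(-17562 - 14995) = (√(-98) + 12317)*(-32557) = (7*I*√2 + 12317)*(-32557) = (12317 + 7*I*√2)*(-32557) = -401004569 - 227899*I*√2 ≈ -4.01e+8 - 3.223e+5*I)
t(S(7)) - d = 0 - (-401004569 - 227899*I*√2) = 0 + (401004569 + 227899*I*√2) = 401004569 + 227899*I*√2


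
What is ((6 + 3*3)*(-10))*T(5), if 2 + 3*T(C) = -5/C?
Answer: 150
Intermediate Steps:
T(C) = -⅔ - 5/(3*C) (T(C) = -⅔ + (-5/C)/3 = -⅔ - 5/(3*C))
((6 + 3*3)*(-10))*T(5) = ((6 + 3*3)*(-10))*((⅓)*(-5 - 2*5)/5) = ((6 + 9)*(-10))*((⅓)*(⅕)*(-5 - 10)) = (15*(-10))*((⅓)*(⅕)*(-15)) = -150*(-1) = 150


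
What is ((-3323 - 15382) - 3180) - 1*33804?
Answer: -55689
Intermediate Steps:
((-3323 - 15382) - 3180) - 1*33804 = (-18705 - 3180) - 33804 = -21885 - 33804 = -55689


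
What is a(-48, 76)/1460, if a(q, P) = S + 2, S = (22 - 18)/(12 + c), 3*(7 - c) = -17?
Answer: 4/2701 ≈ 0.0014809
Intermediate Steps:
c = 38/3 (c = 7 - 1/3*(-17) = 7 + 17/3 = 38/3 ≈ 12.667)
S = 6/37 (S = (22 - 18)/(12 + 38/3) = 4/(74/3) = 4*(3/74) = 6/37 ≈ 0.16216)
a(q, P) = 80/37 (a(q, P) = 6/37 + 2 = 80/37)
a(-48, 76)/1460 = (80/37)/1460 = (80/37)*(1/1460) = 4/2701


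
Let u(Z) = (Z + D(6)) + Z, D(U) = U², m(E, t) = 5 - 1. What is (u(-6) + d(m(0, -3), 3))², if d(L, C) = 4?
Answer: 784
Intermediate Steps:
m(E, t) = 4
u(Z) = 36 + 2*Z (u(Z) = (Z + 6²) + Z = (Z + 36) + Z = (36 + Z) + Z = 36 + 2*Z)
(u(-6) + d(m(0, -3), 3))² = ((36 + 2*(-6)) + 4)² = ((36 - 12) + 4)² = (24 + 4)² = 28² = 784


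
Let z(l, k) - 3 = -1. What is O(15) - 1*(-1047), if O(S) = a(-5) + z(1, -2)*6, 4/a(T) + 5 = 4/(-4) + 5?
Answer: 1055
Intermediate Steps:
z(l, k) = 2 (z(l, k) = 3 - 1 = 2)
a(T) = -4 (a(T) = 4/(-5 + (4/(-4) + 5)) = 4/(-5 + (4*(-¼) + 5)) = 4/(-5 + (-1 + 5)) = 4/(-5 + 4) = 4/(-1) = 4*(-1) = -4)
O(S) = 8 (O(S) = -4 + 2*6 = -4 + 12 = 8)
O(15) - 1*(-1047) = 8 - 1*(-1047) = 8 + 1047 = 1055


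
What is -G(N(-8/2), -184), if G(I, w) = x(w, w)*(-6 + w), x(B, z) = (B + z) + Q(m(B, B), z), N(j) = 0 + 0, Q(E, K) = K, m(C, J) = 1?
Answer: -104880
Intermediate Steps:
N(j) = 0
x(B, z) = B + 2*z (x(B, z) = (B + z) + z = B + 2*z)
G(I, w) = 3*w*(-6 + w) (G(I, w) = (w + 2*w)*(-6 + w) = (3*w)*(-6 + w) = 3*w*(-6 + w))
-G(N(-8/2), -184) = -3*(-184)*(-6 - 184) = -3*(-184)*(-190) = -1*104880 = -104880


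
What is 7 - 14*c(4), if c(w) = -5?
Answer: 77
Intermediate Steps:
7 - 14*c(4) = 7 - 14*(-5) = 7 + 70 = 77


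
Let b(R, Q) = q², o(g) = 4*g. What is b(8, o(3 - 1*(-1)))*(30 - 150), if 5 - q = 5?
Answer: 0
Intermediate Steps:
q = 0 (q = 5 - 1*5 = 5 - 5 = 0)
b(R, Q) = 0 (b(R, Q) = 0² = 0)
b(8, o(3 - 1*(-1)))*(30 - 150) = 0*(30 - 150) = 0*(-120) = 0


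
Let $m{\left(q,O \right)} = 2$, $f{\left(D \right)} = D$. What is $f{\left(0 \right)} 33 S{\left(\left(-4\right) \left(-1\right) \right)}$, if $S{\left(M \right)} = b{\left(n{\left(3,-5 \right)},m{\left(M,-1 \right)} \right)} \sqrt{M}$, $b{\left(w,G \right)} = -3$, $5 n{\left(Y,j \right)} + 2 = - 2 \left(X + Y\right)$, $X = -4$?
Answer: $0$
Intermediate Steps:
$n{\left(Y,j \right)} = \frac{6}{5} - \frac{2 Y}{5}$ ($n{\left(Y,j \right)} = - \frac{2}{5} + \frac{\left(-2\right) \left(-4 + Y\right)}{5} = - \frac{2}{5} + \frac{8 - 2 Y}{5} = - \frac{2}{5} - \left(- \frac{8}{5} + \frac{2 Y}{5}\right) = \frac{6}{5} - \frac{2 Y}{5}$)
$S{\left(M \right)} = - 3 \sqrt{M}$
$f{\left(0 \right)} 33 S{\left(\left(-4\right) \left(-1\right) \right)} = 0 \cdot 33 \left(- 3 \sqrt{\left(-4\right) \left(-1\right)}\right) = 0 \left(- 3 \sqrt{4}\right) = 0 \left(\left(-3\right) 2\right) = 0 \left(-6\right) = 0$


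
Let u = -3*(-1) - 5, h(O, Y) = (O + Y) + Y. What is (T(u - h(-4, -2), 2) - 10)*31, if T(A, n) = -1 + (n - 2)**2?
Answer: -341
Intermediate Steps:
h(O, Y) = O + 2*Y
u = -2 (u = 3 - 5 = -2)
T(A, n) = -1 + (-2 + n)**2
(T(u - h(-4, -2), 2) - 10)*31 = ((-1 + (-2 + 2)**2) - 10)*31 = ((-1 + 0**2) - 10)*31 = ((-1 + 0) - 10)*31 = (-1 - 10)*31 = -11*31 = -341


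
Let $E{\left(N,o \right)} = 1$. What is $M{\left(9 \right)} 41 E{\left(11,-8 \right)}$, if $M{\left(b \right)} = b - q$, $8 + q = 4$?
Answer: $533$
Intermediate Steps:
$q = -4$ ($q = -8 + 4 = -4$)
$M{\left(b \right)} = 4 + b$ ($M{\left(b \right)} = b - -4 = b + 4 = 4 + b$)
$M{\left(9 \right)} 41 E{\left(11,-8 \right)} = \left(4 + 9\right) 41 \cdot 1 = 13 \cdot 41 \cdot 1 = 533 \cdot 1 = 533$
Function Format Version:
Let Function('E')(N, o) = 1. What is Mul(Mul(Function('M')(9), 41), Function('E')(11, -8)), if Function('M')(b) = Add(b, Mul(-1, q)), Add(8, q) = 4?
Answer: 533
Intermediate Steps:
q = -4 (q = Add(-8, 4) = -4)
Function('M')(b) = Add(4, b) (Function('M')(b) = Add(b, Mul(-1, -4)) = Add(b, 4) = Add(4, b))
Mul(Mul(Function('M')(9), 41), Function('E')(11, -8)) = Mul(Mul(Add(4, 9), 41), 1) = Mul(Mul(13, 41), 1) = Mul(533, 1) = 533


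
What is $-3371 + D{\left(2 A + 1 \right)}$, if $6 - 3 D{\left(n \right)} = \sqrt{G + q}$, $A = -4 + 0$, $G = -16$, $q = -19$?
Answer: $-3369 - \frac{i \sqrt{35}}{3} \approx -3369.0 - 1.972 i$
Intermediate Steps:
$A = -4$
$D{\left(n \right)} = 2 - \frac{i \sqrt{35}}{3}$ ($D{\left(n \right)} = 2 - \frac{\sqrt{-16 - 19}}{3} = 2 - \frac{\sqrt{-35}}{3} = 2 - \frac{i \sqrt{35}}{3}$)
$-3371 + D{\left(2 A + 1 \right)} = -3371 + \left(2 - \frac{i \sqrt{35}}{3}\right) = -3369 - \frac{i \sqrt{35}}{3}$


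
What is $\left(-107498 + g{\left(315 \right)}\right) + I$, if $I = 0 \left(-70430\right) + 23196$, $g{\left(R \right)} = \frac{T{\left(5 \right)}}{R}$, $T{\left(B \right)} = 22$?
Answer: $- \frac{26555108}{315} \approx -84302.0$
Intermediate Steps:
$g{\left(R \right)} = \frac{22}{R}$
$I = 23196$ ($I = 0 + 23196 = 23196$)
$\left(-107498 + g{\left(315 \right)}\right) + I = \left(-107498 + \frac{22}{315}\right) + 23196 = - \frac{33861848}{315} + 23196 = - \frac{26555108}{315}$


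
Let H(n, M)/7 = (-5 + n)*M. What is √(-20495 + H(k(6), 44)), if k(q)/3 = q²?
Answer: √11229 ≈ 105.97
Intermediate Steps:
k(q) = 3*q²
H(n, M) = 7*M*(-5 + n) (H(n, M) = 7*((-5 + n)*M) = 7*(M*(-5 + n)) = 7*M*(-5 + n))
√(-20495 + H(k(6), 44)) = √(-20495 + 7*44*(-5 + 3*6²)) = √(-20495 + 7*44*(-5 + 3*36)) = √(-20495 + 7*44*(-5 + 108)) = √(-20495 + 7*44*103) = √(-20495 + 31724) = √11229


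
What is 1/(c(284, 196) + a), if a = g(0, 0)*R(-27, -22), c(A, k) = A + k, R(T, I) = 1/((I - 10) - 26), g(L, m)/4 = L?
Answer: 1/480 ≈ 0.0020833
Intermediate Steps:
g(L, m) = 4*L
R(T, I) = 1/(-36 + I) (R(T, I) = 1/((-10 + I) - 26) = 1/(-36 + I))
a = 0 (a = (4*0)/(-36 - 22) = 0/(-58) = 0*(-1/58) = 0)
1/(c(284, 196) + a) = 1/((284 + 196) + 0) = 1/(480 + 0) = 1/480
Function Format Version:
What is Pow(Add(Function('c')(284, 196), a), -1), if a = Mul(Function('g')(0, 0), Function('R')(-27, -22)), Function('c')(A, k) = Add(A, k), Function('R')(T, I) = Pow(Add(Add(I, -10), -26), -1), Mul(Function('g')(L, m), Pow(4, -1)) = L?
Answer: Rational(1, 480) ≈ 0.0020833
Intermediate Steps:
Function('g')(L, m) = Mul(4, L)
Function('R')(T, I) = Pow(Add(-36, I), -1) (Function('R')(T, I) = Pow(Add(Add(-10, I), -26), -1) = Pow(Add(-36, I), -1))
a = 0 (a = Mul(Mul(4, 0), Pow(Add(-36, -22), -1)) = Mul(0, Pow(-58, -1)) = Mul(0, Rational(-1, 58)) = 0)
Pow(Add(Function('c')(284, 196), a), -1) = Pow(Add(Add(284, 196), 0), -1) = Pow(Add(480, 0), -1) = Pow(480, -1) = Rational(1, 480)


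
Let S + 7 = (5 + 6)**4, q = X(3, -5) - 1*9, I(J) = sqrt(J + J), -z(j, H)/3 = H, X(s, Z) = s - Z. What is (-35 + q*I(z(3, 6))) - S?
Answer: -14669 - 6*I ≈ -14669.0 - 6.0*I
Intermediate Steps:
z(j, H) = -3*H
I(J) = sqrt(2)*sqrt(J) (I(J) = sqrt(2*J) = sqrt(2)*sqrt(J))
q = -1 (q = (3 - 1*(-5)) - 1*9 = (3 + 5) - 9 = 8 - 9 = -1)
S = 14634 (S = -7 + (5 + 6)**4 = -7 + 11**4 = -7 + 14641 = 14634)
(-35 + q*I(z(3, 6))) - S = (-35 - sqrt(2)*sqrt(-3*6)) - 1*14634 = (-35 - sqrt(2)*sqrt(-18)) - 14634 = (-35 - sqrt(2)*3*I*sqrt(2)) - 14634 = (-35 - 6*I) - 14634 = -14669 - 6*I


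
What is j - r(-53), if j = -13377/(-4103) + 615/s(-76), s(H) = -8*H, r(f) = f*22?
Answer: 2919388145/2494624 ≈ 1170.3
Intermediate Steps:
r(f) = 22*f
j = 10656561/2494624 (j = -13377/(-4103) + 615/((-8*(-76))) = -13377*(-1/4103) + 615/608 = 13377/4103 + 615*(1/608) = 13377/4103 + 615/608 = 10656561/2494624 ≈ 4.2718)
j - r(-53) = 10656561/2494624 - 22*(-53) = 10656561/2494624 - 1*(-1166) = 10656561/2494624 + 1166 = 2919388145/2494624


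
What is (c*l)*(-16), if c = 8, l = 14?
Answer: -1792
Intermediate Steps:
(c*l)*(-16) = (8*14)*(-16) = 112*(-16) = -1792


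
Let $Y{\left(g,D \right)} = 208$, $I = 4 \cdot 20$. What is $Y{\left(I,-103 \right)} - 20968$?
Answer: $-20760$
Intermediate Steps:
$I = 80$
$Y{\left(I,-103 \right)} - 20968 = 208 - 20968 = -20760$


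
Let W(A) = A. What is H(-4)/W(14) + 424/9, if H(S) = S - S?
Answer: 424/9 ≈ 47.111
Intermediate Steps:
H(S) = 0
H(-4)/W(14) + 424/9 = 0/14 + 424/9 = 0*(1/14) + 424*(⅑) = 0 + 424/9 = 424/9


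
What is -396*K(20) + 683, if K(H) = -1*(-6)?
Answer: -1693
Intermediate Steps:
K(H) = 6
-396*K(20) + 683 = -396*6 + 683 = -2376 + 683 = -1693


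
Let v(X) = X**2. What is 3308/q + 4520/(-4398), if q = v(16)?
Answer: 1673933/140736 ≈ 11.894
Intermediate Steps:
q = 256 (q = 16**2 = 256)
3308/q + 4520/(-4398) = 3308/256 + 4520/(-4398) = 3308*(1/256) + 4520*(-1/4398) = 827/64 - 2260/2199 = 1673933/140736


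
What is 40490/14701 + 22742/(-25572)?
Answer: 350540069/187966986 ≈ 1.8649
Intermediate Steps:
40490/14701 + 22742/(-25572) = 40490*(1/14701) + 22742*(-1/25572) = 40490/14701 - 11371/12786 = 350540069/187966986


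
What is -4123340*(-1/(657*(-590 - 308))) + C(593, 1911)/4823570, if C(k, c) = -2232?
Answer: -4972633993138/711459692505 ≈ -6.9893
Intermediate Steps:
-4123340*(-1/(657*(-590 - 308))) + C(593, 1911)/4823570 = -4123340*(-1/(657*(-590 - 308))) - 2232/4823570 = -4123340/((-898*(-657))) - 2232*1/4823570 = -4123340/589986 - 1116/2411785 = -4123340*1/589986 - 1116/2411785 = -2061670/294993 - 1116/2411785 = -4972633993138/711459692505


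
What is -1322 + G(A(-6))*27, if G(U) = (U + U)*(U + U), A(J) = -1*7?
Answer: 3970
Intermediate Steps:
A(J) = -7
G(U) = 4*U² (G(U) = (2*U)*(2*U) = 4*U²)
-1322 + G(A(-6))*27 = -1322 + (4*(-7)²)*27 = -1322 + (4*49)*27 = -1322 + 196*27 = -1322 + 5292 = 3970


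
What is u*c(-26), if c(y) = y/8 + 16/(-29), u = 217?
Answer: -95697/116 ≈ -824.97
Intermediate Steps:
c(y) = -16/29 + y/8 (c(y) = y*(⅛) + 16*(-1/29) = y/8 - 16/29 = -16/29 + y/8)
u*c(-26) = 217*(-16/29 + (⅛)*(-26)) = 217*(-16/29 - 13/4) = 217*(-441/116) = -95697/116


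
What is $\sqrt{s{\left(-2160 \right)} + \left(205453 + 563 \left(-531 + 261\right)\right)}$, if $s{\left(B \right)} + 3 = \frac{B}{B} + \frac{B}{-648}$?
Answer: $\frac{\sqrt{480999}}{3} \approx 231.18$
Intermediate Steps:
$s{\left(B \right)} = -2 - \frac{B}{648}$ ($s{\left(B \right)} = -3 + \left(\frac{B}{B} + \frac{B}{-648}\right) = -3 + \left(1 + B \left(- \frac{1}{648}\right)\right) = -3 - \left(-1 + \frac{B}{648}\right) = -2 - \frac{B}{648}$)
$\sqrt{s{\left(-2160 \right)} + \left(205453 + 563 \left(-531 + 261\right)\right)} = \sqrt{\left(-2 - - \frac{10}{3}\right) + \left(205453 + 563 \left(-531 + 261\right)\right)} = \sqrt{\left(-2 + \frac{10}{3}\right) + \left(205453 + 563 \left(-270\right)\right)} = \sqrt{\frac{4}{3} + \left(205453 - 152010\right)} = \sqrt{\frac{4}{3} + 53443} = \sqrt{\frac{160333}{3}} = \frac{\sqrt{480999}}{3}$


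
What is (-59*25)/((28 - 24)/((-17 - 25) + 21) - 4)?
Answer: 30975/88 ≈ 351.99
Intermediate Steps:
(-59*25)/((28 - 24)/((-17 - 25) + 21) - 4) = -1475/(4/(-42 + 21) - 4) = -1475/(4/(-21) - 4) = -1475/(4*(-1/21) - 4) = -1475/(-4/21 - 4) = -1475/(-88/21) = -1475*(-21/88) = 30975/88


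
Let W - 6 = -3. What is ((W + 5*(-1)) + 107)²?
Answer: 11025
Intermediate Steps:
W = 3 (W = 6 - 3 = 3)
((W + 5*(-1)) + 107)² = ((3 + 5*(-1)) + 107)² = ((3 - 5) + 107)² = (-2 + 107)² = 105² = 11025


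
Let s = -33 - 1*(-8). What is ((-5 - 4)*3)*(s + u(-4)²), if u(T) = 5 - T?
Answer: -1512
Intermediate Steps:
s = -25 (s = -33 + 8 = -25)
((-5 - 4)*3)*(s + u(-4)²) = ((-5 - 4)*3)*(-25 + (5 - 1*(-4))²) = (-9*3)*(-25 + (5 + 4)²) = -27*(-25 + 9²) = -27*(-25 + 81) = -27*56 = -1512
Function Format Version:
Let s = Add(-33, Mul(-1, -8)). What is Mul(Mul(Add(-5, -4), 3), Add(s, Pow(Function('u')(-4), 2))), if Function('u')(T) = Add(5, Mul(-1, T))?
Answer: -1512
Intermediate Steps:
s = -25 (s = Add(-33, 8) = -25)
Mul(Mul(Add(-5, -4), 3), Add(s, Pow(Function('u')(-4), 2))) = Mul(Mul(Add(-5, -4), 3), Add(-25, Pow(Add(5, Mul(-1, -4)), 2))) = Mul(Mul(-9, 3), Add(-25, Pow(Add(5, 4), 2))) = Mul(-27, Add(-25, Pow(9, 2))) = Mul(-27, Add(-25, 81)) = Mul(-27, 56) = -1512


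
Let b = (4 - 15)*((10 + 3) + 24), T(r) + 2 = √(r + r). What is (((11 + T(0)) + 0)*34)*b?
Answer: -124542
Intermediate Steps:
T(r) = -2 + √2*√r (T(r) = -2 + √(r + r) = -2 + √(2*r) = -2 + √2*√r)
b = -407 (b = -11*(13 + 24) = -11*37 = -407)
(((11 + T(0)) + 0)*34)*b = (((11 + (-2 + √2*√0)) + 0)*34)*(-407) = (((11 + (-2 + √2*0)) + 0)*34)*(-407) = (((11 + (-2 + 0)) + 0)*34)*(-407) = (((11 - 2) + 0)*34)*(-407) = ((9 + 0)*34)*(-407) = (9*34)*(-407) = 306*(-407) = -124542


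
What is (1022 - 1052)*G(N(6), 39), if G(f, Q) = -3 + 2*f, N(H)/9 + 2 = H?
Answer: -2070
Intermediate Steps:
N(H) = -18 + 9*H
(1022 - 1052)*G(N(6), 39) = (1022 - 1052)*(-3 + 2*(-18 + 9*6)) = -30*(-3 + 2*(-18 + 54)) = -30*(-3 + 2*36) = -30*(-3 + 72) = -30*69 = -2070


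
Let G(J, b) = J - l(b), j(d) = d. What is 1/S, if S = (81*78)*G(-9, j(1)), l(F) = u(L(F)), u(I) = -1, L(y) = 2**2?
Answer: -1/50544 ≈ -1.9785e-5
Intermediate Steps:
L(y) = 4
l(F) = -1
G(J, b) = 1 + J (G(J, b) = J - 1*(-1) = J + 1 = 1 + J)
S = -50544 (S = (81*78)*(1 - 9) = 6318*(-8) = -50544)
1/S = 1/(-50544) = -1/50544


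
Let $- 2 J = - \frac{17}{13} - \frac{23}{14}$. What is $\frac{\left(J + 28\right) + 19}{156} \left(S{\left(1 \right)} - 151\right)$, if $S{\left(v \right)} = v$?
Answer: $- \frac{441125}{9464} \approx -46.611$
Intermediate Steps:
$J = \frac{537}{364}$ ($J = - \frac{- \frac{17}{13} - \frac{23}{14}}{2} = \left(- \frac{1}{2}\right) \left(- \frac{537}{182}\right) = \frac{537}{364} \approx 1.4753$)
$\frac{\left(J + 28\right) + 19}{156} \left(S{\left(1 \right)} - 151\right) = \frac{\left(\frac{537}{364} + 28\right) + 19}{156} \left(1 - 151\right) = \left(\frac{10729}{364} + 19\right) \frac{1}{156} \left(-150\right) = \frac{17645}{364} \cdot \frac{1}{156} \left(-150\right) = \frac{17645}{56784} \left(-150\right) = - \frac{441125}{9464}$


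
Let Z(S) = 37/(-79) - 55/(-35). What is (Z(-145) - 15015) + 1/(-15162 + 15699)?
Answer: -4458541292/296961 ≈ -15014.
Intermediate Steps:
Z(S) = 610/553 (Z(S) = 37*(-1/79) - 55*(-1/35) = -37/79 + 11/7 = 610/553)
(Z(-145) - 15015) + 1/(-15162 + 15699) = (610/553 - 15015) + 1/(-15162 + 15699) = -8302685/553 + 1/537 = -4458541292/296961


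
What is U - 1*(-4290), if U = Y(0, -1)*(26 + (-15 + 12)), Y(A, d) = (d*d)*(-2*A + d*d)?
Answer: 4313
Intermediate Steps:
Y(A, d) = d**2*(d**2 - 2*A) (Y(A, d) = d**2*(-2*A + d**2) = d**2*(d**2 - 2*A))
U = 23 (U = ((-1)**2*((-1)**2 - 2*0))*(26 + (-15 + 12)) = (1*(1 + 0))*(26 - 3) = (1*1)*23 = 1*23 = 23)
U - 1*(-4290) = 23 - 1*(-4290) = 23 + 4290 = 4313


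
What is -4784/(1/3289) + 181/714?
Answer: -11234487083/714 ≈ -1.5735e+7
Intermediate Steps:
-4784/(1/3289) + 181/714 = -4784/1/3289 + 181*(1/714) = -4784*3289 + 181/714 = -15734576 + 181/714 = -11234487083/714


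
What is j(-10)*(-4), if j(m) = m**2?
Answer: -400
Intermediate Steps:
j(-10)*(-4) = (-10)**2*(-4) = 100*(-4) = -400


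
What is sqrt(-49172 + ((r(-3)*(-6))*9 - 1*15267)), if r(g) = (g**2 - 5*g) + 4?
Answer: I*sqrt(65951) ≈ 256.81*I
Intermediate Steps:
r(g) = 4 + g**2 - 5*g
sqrt(-49172 + ((r(-3)*(-6))*9 - 1*15267)) = sqrt(-49172 + (((4 + (-3)**2 - 5*(-3))*(-6))*9 - 1*15267)) = sqrt(-49172 + (((4 + 9 + 15)*(-6))*9 - 15267)) = sqrt(-49172 + ((28*(-6))*9 - 15267)) = sqrt(-49172 + (-168*9 - 15267)) = sqrt(-49172 + (-1512 - 15267)) = sqrt(-49172 - 16779) = sqrt(-65951) = I*sqrt(65951)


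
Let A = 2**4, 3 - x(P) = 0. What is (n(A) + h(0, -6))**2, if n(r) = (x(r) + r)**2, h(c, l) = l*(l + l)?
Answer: 187489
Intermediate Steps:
h(c, l) = 2*l**2 (h(c, l) = l*(2*l) = 2*l**2)
x(P) = 3 (x(P) = 3 - 1*0 = 3 + 0 = 3)
A = 16
n(r) = (3 + r)**2
(n(A) + h(0, -6))**2 = ((3 + 16)**2 + 2*(-6)**2)**2 = (19**2 + 2*36)**2 = (361 + 72)**2 = 433**2 = 187489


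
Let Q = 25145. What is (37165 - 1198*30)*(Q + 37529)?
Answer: 76775650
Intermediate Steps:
(37165 - 1198*30)*(Q + 37529) = (37165 - 1198*30)*(25145 + 37529) = (37165 - 35940)*62674 = 1225*62674 = 76775650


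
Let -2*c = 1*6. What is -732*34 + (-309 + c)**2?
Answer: 72456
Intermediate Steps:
c = -3 (c = -6/2 = -1/2*6 = -3)
-732*34 + (-309 + c)**2 = -732*34 + (-309 - 3)**2 = -24888 + (-312)**2 = -24888 + 97344 = 72456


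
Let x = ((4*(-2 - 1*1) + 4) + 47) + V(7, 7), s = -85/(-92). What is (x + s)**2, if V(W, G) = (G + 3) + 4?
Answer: 24611521/8464 ≈ 2907.8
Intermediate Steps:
V(W, G) = 7 + G (V(W, G) = (3 + G) + 4 = 7 + G)
s = 85/92 (s = -85*(-1/92) = 85/92 ≈ 0.92391)
x = 53 (x = ((4*(-2 - 1*1) + 4) + 47) + (7 + 7) = ((4*(-2 - 1) + 4) + 47) + 14 = ((4*(-3) + 4) + 47) + 14 = ((-12 + 4) + 47) + 14 = (-8 + 47) + 14 = 39 + 14 = 53)
(x + s)**2 = (53 + 85/92)**2 = (4961/92)**2 = 24611521/8464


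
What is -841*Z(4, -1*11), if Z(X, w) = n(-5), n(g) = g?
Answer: 4205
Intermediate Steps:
Z(X, w) = -5
-841*Z(4, -1*11) = -841*(-5) = 4205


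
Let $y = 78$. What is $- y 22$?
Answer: $-1716$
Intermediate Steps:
$- y 22 = \left(-1\right) 78 \cdot 22 = \left(-78\right) 22 = -1716$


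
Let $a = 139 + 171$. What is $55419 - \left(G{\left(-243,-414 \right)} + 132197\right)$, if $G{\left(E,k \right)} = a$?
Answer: $-77088$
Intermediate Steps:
$a = 310$
$G{\left(E,k \right)} = 310$
$55419 - \left(G{\left(-243,-414 \right)} + 132197\right) = 55419 - \left(310 + 132197\right) = 55419 - 132507 = -77088$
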